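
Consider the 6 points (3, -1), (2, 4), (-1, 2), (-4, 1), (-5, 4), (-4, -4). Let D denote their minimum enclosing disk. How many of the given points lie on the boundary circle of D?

The minimum enclosing circle of a finite set is fixed by two of the points (as a diameter) or three (as a circumcircle).
The minimum enclosing circle is determined by three boundary points: (2, 4), (-5, 4), (-4, -4).
Their circumcentre is (-1.5, 0.375) with r² = 25.390625.
The farthest remaining point (3, -1) is at distance² 22.140625 ≤ 25.390625.
The points at distance exactly r from the centre are (2, 4), (-5, 4), (-4, -4) — 3 points.

3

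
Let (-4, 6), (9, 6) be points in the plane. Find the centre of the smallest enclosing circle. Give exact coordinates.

(2.5, 6)

The smallest circle enclosing two points has them as diameter endpoints.
Centre = midpoint = (2.5, 6); r² = |(-4, 6)−(9, 6)|²/4 = 169/4 = 42.25.
Centre = (2.5, 6).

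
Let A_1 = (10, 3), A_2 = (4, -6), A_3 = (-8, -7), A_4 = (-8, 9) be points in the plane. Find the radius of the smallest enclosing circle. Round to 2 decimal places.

10.85

By Welzl's lemma the MEC is supported by two points (diametrically opposite) or three points (on a circumcircle).
The minimum enclosing circle is determined by three boundary points: A_1, A_3, A_4.
Their circumcentre is (-2/3, 1) with r² = 1060/9.
The farthest remaining point A_2 is at distance² 637/9 ≤ 1060/9.
r = √(1060/9) ≈ 10.85.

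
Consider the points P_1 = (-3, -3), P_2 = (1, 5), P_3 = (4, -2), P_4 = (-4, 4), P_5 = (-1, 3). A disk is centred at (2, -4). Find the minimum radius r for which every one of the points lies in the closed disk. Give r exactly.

The required radius is the distance from (2, -4) to the farthest point.
Squared distances: 26, 82, 8, 100, 58.
Maximum is 100, attained at P_4.
r = √100 = 10.

10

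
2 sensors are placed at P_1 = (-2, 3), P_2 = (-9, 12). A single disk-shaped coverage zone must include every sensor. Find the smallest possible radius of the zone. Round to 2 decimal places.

The smallest circle enclosing two points has them as diameter endpoints.
Centre = midpoint = (-5.5, 7.5); r² = |P_1P_2|²/4 = 130/4 = 32.5.
r = √(32.5) ≈ 5.70.

5.70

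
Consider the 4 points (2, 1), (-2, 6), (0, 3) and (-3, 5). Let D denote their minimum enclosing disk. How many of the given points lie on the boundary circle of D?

The minimum enclosing circle is determined by three boundary points: (2, 1), (-2, 6), (-3, 5).
Their circumcentre is (-5/18, 59/18) with r² = 1681/162.
The farthest remaining point (0, 3) is at distance² 25/162 ≤ 1681/162.
The points at distance exactly r from the centre are (2, 1), (-2, 6), (-3, 5) — 3 points.

3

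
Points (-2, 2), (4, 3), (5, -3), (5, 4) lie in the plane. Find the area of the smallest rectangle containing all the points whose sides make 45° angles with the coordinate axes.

In coordinates u = x + y, v = x − y the rectangle is axis-aligned; the map (x,y)→(u,v) scales areas by 2.
u-values: 0, 7, 2, 9; range = 9 − 0 = 9.
v-values: -4, 1, 8, 1; range = 8 − (-4) = 12.
Area = (9 × 12) / 2 = 54.

54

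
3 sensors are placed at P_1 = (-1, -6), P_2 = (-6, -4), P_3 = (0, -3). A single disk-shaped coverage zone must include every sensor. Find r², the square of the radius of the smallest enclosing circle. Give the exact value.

Side lengths²: P_1P_2² = 29, P_1P_3² = 10, P_2P_3² = 37.
Since P_2P_3² = 37 < 29 + 10 = 39, the triangle is acute, so the smallest enclosing circle is the circumcircle.
Circumcentre = (-101/34, -125/34), r² = 5365/578.

5365/578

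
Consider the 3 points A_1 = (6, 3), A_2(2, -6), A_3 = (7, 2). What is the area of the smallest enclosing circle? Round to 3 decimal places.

Side lengths²: A_1A_2² = 97, A_1A_3² = 2, A_2A_3² = 89.
Since A_1A_2² = 97 ≥ 89 + 2 = 91, the angle opposite A_1A_2 is not acute, so the smallest enclosing circle has A_1A_2 as diameter.
Centre = midpoint of A_1A_2 = (4, -1.5), r² = 97/4 = 24.25.
Area = π·r² = π·24.25 ≈ 76.184.

76.184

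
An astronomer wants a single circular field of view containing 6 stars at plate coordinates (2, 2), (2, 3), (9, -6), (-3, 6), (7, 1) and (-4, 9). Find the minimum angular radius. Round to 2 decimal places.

The farthest pair is (9, -6)–(-4, 9) with squared distance 394. The circle on this segment as diameter has centre (2.5, 1.5) and r² = 394/4 = 98.5.
Check (2, 2): distance² to centre = 0.5 ≤ 98.5, so it lies inside.
All remaining points lie in this disk, and no smaller disk contains both endpoints, so this is the minimum enclosing circle.
r = √(98.5) ≈ 9.92.

9.92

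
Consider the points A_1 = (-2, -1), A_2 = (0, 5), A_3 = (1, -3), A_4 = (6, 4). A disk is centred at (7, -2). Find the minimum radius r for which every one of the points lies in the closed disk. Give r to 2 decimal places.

9.90

The required radius is the distance from (7, -2) to the farthest point.
Squared distances: 82, 98, 37, 37.
Maximum is 98, attained at A_2.
r = √98 ≈ 9.90.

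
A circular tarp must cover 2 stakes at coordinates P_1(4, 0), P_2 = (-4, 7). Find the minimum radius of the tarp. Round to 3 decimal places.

The smallest circle enclosing two points has them as diameter endpoints.
Centre = midpoint = (0, 3.5); r² = |P_1P_2|²/4 = 113/4 = 28.25.
r = √(28.25) ≈ 5.315.

5.315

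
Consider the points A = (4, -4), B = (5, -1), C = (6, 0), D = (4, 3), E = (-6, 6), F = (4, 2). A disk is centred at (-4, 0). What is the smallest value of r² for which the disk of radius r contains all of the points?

The required radius is the distance from (-4, 0) to the farthest point.
Squared distances: 80, 82, 100, 73, 40, 68.
Maximum is 100, attained at C.

100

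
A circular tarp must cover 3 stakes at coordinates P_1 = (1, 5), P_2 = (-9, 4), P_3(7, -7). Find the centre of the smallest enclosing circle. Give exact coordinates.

(-1, -1.5)

Side lengths²: P_1P_2² = 101, P_1P_3² = 180, P_2P_3² = 377.
Since P_2P_3² = 377 ≥ 180 + 101 = 281, the angle opposite P_2P_3 is not acute, so the smallest enclosing circle has P_2P_3 as diameter.
Centre = midpoint of P_2P_3 = (-1, -1.5), r² = 377/4 = 94.25.
Centre = (-1, -1.5).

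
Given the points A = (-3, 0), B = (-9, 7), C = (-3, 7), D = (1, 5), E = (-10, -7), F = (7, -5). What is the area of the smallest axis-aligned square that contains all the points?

The bounding box has width 17 and height 14.
An axis-aligned square enclosing the set must have side ≥ max(width, height).
So the minimum side is max(17, 14) = 17.
Area = 17² = 289.

289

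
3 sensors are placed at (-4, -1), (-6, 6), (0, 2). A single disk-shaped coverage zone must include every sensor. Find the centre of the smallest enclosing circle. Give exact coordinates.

Call the three points A, B, C in the order given.
Side lengths²: AB² = 53, AC² = 25, BC² = 52.
Since AB² = 53 < 52 + 25 = 77, the triangle is acute, so the smallest enclosing circle is the circumcircle.
Circumcentre = (-64/17, 97/34), r² = 17225/1156.
Centre = (-64/17, 97/34).

(-64/17, 97/34)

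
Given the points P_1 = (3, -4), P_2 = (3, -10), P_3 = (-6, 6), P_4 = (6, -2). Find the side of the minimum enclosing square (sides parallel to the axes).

The bounding box has width 12 and height 16.
An axis-aligned square enclosing the set must have side ≥ max(width, height).
So the minimum side is max(12, 16) = 16.

16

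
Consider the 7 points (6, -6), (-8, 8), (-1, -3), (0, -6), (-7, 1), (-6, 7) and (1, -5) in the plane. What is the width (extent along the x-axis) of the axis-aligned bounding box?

14

max x = 6, min x = -8, so width = 14.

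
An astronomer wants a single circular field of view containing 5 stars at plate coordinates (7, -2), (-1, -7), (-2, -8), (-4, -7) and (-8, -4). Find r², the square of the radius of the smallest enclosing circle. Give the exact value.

A smallest enclosing disk is always determined by at most three of the input points on its boundary.
The farthest pair is (7, -2)–(-8, -4) with squared distance 229. The circle on this segment as diameter has centre (-0.5, -3) and r² = 229/4 = 57.25.
Check (-1, -7): distance² to centre = 16.25 ≤ 57.25, so it lies inside.
All remaining points lie in this disk, and no smaller disk contains both endpoints, so this is the minimum enclosing circle.

57.25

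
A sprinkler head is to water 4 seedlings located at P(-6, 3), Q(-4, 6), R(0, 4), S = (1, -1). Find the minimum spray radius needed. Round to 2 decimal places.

4.31

The minimum enclosing circle of a finite set is fixed by two of the points (as a diameter) or three (as a circumcircle).
The minimum enclosing circle is determined by three boundary points: P, Q, S.
Their circumcentre is (-101/58, 135/58) with r² = 31265/1682.
The farthest remaining point R is at distance² 9805/1682 ≤ 31265/1682.
r = √(31265/1682) ≈ 4.31.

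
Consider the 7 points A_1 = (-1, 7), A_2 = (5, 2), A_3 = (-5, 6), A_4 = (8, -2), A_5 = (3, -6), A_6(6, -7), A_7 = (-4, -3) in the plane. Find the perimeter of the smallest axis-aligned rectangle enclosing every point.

Width = max x − min x = 8 − (-5) = 13.
Height = max y − min y = 7 − (-7) = 14.
Perimeter = 2(13 + 14) = 54.

54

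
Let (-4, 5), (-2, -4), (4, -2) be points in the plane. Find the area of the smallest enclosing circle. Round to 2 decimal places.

89.70

Call the three points A, B, C in the order given.
Side lengths²: AB² = 85, AC² = 113, BC² = 40.
Since AC² = 113 < 85 + 40 = 125, the triangle is acute, so the smallest enclosing circle is the circumcircle.
Circumcentre = (-21/58, 63/58), r² = 48025/1682.
Area = π·r² = π·48025/1682 ≈ 89.70.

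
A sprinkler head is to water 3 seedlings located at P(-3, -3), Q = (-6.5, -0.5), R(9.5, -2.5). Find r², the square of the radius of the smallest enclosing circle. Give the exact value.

65

Side lengths²: PQ² = 18.5, PR² = 156.5, QR² = 260.
Since QR² = 260 ≥ 156.5 + 18.5 = 175, the angle opposite QR is not acute, so the smallest enclosing circle has QR as diameter.
Centre = midpoint of QR = (1.5, -1.5), r² = 260/4 = 65.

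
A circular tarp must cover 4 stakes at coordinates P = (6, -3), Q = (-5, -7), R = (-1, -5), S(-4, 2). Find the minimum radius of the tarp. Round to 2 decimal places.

The minimum enclosing circle is determined by three boundary points: P, Q, S.
Their circumcentre is (-9/38, -113/38) with r² = 28085/722.
The farthest remaining point R is at distance² 3385/722 ≤ 28085/722.
r = √(28085/722) ≈ 6.24.

6.24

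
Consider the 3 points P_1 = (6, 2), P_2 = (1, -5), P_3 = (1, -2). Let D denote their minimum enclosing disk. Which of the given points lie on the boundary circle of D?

P_1, P_2

Side lengths²: P_1P_2² = 74, P_1P_3² = 41, P_2P_3² = 9.
Since P_1P_2² = 74 ≥ 41 + 9 = 50, the angle opposite P_1P_2 is not acute, so the smallest enclosing circle has P_1P_2 as diameter.
Centre = midpoint of P_1P_2 = (3.5, -1.5), r² = 74/4 = 18.5.
The points at distance exactly r from the centre are P_1, P_2 — 2 points.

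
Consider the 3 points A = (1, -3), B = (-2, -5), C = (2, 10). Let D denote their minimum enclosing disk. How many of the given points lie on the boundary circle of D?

Side lengths²: AB² = 13, AC² = 170, BC² = 241.
Since BC² = 241 ≥ 170 + 13 = 183, the angle opposite BC is not acute, so the smallest enclosing circle has BC as diameter.
Centre = midpoint of BC = (0, 2.5), r² = 241/4 = 60.25.
The points at distance exactly r from the centre are B, C — 2 points.

2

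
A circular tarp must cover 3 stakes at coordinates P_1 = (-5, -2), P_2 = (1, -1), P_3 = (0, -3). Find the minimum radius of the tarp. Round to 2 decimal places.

3.04

Side lengths²: P_1P_2² = 37, P_1P_3² = 26, P_2P_3² = 5.
Since P_1P_2² = 37 ≥ 26 + 5 = 31, the angle opposite P_1P_2 is not acute, so the smallest enclosing circle has P_1P_2 as diameter.
Centre = midpoint of P_1P_2 = (-2, -1.5), r² = 37/4 = 9.25.
r = √(9.25) ≈ 3.04.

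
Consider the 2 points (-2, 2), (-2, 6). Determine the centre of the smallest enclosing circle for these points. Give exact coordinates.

(-2, 4)

The smallest circle enclosing two points has them as diameter endpoints.
Centre = midpoint = (-2, 4); r² = |(-2, 2)−(-2, 6)|²/4 = 16/4 = 4.
Centre = (-2, 4).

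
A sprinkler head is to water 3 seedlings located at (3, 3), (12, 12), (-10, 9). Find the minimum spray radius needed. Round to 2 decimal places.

Call the three points A, B, C in the order given.
Side lengths²: AB² = 162, AC² = 205, BC² = 493.
Since BC² = 493 ≥ 205 + 162 = 367, the angle opposite BC is not acute, so the smallest enclosing circle has BC as diameter.
Centre = midpoint of BC = (1, 10.5), r² = 493/4 = 123.25.
r = √(123.25) ≈ 11.10.

11.10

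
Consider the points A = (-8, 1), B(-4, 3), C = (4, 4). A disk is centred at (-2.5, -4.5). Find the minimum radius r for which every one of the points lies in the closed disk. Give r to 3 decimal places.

10.700

The required radius is the distance from (-2.5, -4.5) to the farthest point.
Squared distances: 60.5, 58.5, 114.5.
Maximum is 114.5, attained at C.
r = √(114.5) ≈ 10.700.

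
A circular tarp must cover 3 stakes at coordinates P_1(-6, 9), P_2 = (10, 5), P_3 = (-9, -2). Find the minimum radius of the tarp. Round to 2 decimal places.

Side lengths²: P_1P_2² = 272, P_1P_3² = 130, P_2P_3² = 410.
Since P_2P_3² = 410 ≥ 272 + 130 = 402, the angle opposite P_2P_3 is not acute, so the smallest enclosing circle has P_2P_3 as diameter.
Centre = midpoint of P_2P_3 = (0.5, 1.5), r² = 410/4 = 102.5.
r = √(102.5) ≈ 10.12.

10.12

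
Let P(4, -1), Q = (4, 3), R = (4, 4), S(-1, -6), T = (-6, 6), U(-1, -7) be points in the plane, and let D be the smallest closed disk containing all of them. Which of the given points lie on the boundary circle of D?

R, T, U

By Welzl's lemma the MEC is supported by two points (diametrically opposite) or three points (on a circumcircle).
The minimum enclosing circle is determined by three boundary points: R, T, U.
Their circumcentre is (-119/60, 1/12) with r² = 92053/1800.
The farthest remaining point Q is at distance² 79753/1800 ≤ 92053/1800.
The points at distance exactly r from the centre are R, T, U — 3 points.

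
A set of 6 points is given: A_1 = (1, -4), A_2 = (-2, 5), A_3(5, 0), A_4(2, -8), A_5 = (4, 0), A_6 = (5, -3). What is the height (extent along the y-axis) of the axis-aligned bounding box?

13

max y = 5, min y = -8, so height = 13.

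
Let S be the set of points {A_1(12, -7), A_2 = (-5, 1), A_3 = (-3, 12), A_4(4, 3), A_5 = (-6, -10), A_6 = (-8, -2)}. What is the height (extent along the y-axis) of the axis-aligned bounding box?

22

max y = 12, min y = -10, so height = 22.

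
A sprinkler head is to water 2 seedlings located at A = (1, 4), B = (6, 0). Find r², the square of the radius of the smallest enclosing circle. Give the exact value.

The smallest circle enclosing two points has them as diameter endpoints.
Centre = midpoint = (3.5, 2); r² = |AB|²/4 = 41/4 = 10.25.

10.25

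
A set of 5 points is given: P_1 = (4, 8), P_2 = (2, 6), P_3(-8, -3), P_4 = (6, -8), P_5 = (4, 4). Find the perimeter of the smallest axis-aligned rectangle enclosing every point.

60

Width = max x − min x = 6 − (-8) = 14.
Height = max y − min y = 8 − (-8) = 16.
Perimeter = 2(14 + 16) = 60.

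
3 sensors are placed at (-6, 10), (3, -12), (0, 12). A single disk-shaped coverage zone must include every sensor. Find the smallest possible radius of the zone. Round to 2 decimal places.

12.12

Call the three points A, B, C in the order given.
Side lengths²: AB² = 565, AC² = 40, BC² = 585.
Since BC² = 585 < 565 + 40 = 605, the triangle is acute, so the smallest enclosing circle is the circumcircle.
Circumcentre = (0.7, -0.1), r² = 146.9.
r = √(146.9) ≈ 12.12.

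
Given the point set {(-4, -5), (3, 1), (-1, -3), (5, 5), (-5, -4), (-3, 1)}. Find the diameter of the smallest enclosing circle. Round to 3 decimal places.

13.472

By Welzl's lemma the MEC is supported by two points (diametrically opposite) or three points (on a circumcircle).
The minimum enclosing circle is determined by three boundary points: (-4, -5), (5, 5), (-5, -4).
Their circumcentre is (9/38, 9/38) with r² = 32761/722.
The farthest remaining point (-1, -3) is at distance² 8669/722 ≤ 32761/722.
Diameter = 2r = 2√(32761/722) ≈ 13.472.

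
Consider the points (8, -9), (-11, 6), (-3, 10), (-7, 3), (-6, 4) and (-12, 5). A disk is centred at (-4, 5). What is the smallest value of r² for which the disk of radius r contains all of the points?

The required radius is the distance from (-4, 5) to the farthest point.
Squared distances: 340, 50, 26, 13, 5, 64.
Maximum is 340, attained at (8, -9).

340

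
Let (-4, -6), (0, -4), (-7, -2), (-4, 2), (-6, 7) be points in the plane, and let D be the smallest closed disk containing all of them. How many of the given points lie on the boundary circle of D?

3

By Welzl's lemma the MEC is supported by two points (diametrically opposite) or three points (on a circumcircle).
The minimum enclosing circle is determined by three boundary points: (-4, -6), (0, -4), (-6, 7).
Their circumcentre is (-267/56, 15/28) with r² = 135805/3136.
The farthest remaining point (-7, -2) is at distance² 35789/3136 ≤ 135805/3136.
The points at distance exactly r from the centre are (-4, -6), (0, -4), (-6, 7) — 3 points.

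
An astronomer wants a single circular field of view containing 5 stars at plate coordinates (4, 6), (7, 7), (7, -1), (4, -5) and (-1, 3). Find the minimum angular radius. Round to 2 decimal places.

A smallest enclosing disk is always determined by at most three of the input points on its boundary.
The minimum enclosing circle is determined by three boundary points: (7, 7), (4, -5), (-1, 3).
Their circumcentre is (69/14, 8/7) with r² = 7565/196.
The farthest remaining point (4, 6) is at distance² 4793/196 ≤ 7565/196.
r = √(7565/196) ≈ 6.21.

6.21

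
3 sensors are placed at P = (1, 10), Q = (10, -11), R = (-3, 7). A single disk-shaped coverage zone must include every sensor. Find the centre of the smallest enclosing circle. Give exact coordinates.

(5.5, -0.5)

Side lengths²: PQ² = 522, PR² = 25, QR² = 493.
Since PQ² = 522 ≥ 493 + 25 = 518, the angle opposite PQ is not acute, so the smallest enclosing circle has PQ as diameter.
Centre = midpoint of PQ = (5.5, -0.5), r² = 522/4 = 130.5.
Centre = (5.5, -0.5).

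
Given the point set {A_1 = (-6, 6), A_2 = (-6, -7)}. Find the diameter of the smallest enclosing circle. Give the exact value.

The smallest circle enclosing two points has them as diameter endpoints.
Centre = midpoint = (-6, -0.5); r² = |A_1A_2|²/4 = 169/4 = 42.25.
Diameter = 2r = 2√(42.25) = 13.

13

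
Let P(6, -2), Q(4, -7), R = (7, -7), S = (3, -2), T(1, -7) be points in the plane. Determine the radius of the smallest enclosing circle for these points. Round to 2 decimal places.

3.61

The minimum enclosing circle of a finite set is fixed by two of the points (as a diameter) or three (as a circumcircle).
The minimum enclosing circle is determined by three boundary points: P, R, T.
Their circumcentre is (4, -5) with r² = 13.
The farthest remaining point S is at distance² 10 ≤ 13.
r = √13 ≈ 3.61.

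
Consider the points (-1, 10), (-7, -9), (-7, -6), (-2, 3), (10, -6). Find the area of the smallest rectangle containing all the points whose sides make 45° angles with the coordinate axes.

In coordinates u = x + y, v = x − y the rectangle is axis-aligned; the map (x,y)→(u,v) scales areas by 2.
u-values: 9, -16, -13, 1, 4; range = 9 − (-16) = 25.
v-values: -11, 2, -1, -5, 16; range = 16 − (-11) = 27.
Area = (25 × 27) / 2 = 337.5.

337.5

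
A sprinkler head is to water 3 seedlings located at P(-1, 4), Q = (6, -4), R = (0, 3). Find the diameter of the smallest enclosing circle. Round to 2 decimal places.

10.63

Side lengths²: PQ² = 113, PR² = 2, QR² = 85.
Since PQ² = 113 ≥ 85 + 2 = 87, the angle opposite PQ is not acute, so the smallest enclosing circle has PQ as diameter.
Centre = midpoint of PQ = (2.5, 0), r² = 113/4 = 28.25.
Diameter = 2r = 2√(28.25) ≈ 10.63.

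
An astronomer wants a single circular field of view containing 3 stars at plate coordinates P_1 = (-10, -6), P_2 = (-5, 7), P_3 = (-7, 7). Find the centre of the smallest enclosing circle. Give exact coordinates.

(-7.5, 0.5)

Side lengths²: P_1P_2² = 194, P_1P_3² = 178, P_2P_3² = 4.
Since P_1P_2² = 194 ≥ 178 + 4 = 182, the angle opposite P_1P_2 is not acute, so the smallest enclosing circle has P_1P_2 as diameter.
Centre = midpoint of P_1P_2 = (-7.5, 0.5), r² = 194/4 = 48.5.
Centre = (-7.5, 0.5).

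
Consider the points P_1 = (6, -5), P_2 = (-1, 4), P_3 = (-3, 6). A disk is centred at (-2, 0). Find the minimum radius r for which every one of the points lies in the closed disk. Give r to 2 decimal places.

9.43

The required radius is the distance from (-2, 0) to the farthest point.
Squared distances: 89, 17, 37.
Maximum is 89, attained at P_1.
r = √89 ≈ 9.43.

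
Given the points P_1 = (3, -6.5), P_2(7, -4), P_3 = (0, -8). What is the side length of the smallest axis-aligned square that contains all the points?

7

The bounding box has width 7 and height 4.
An axis-aligned square enclosing the set must have side ≥ max(width, height).
So the minimum side is max(7, 4) = 7.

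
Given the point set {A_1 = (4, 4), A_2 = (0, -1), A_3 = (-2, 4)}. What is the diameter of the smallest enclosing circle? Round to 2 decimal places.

6.90

Side lengths²: A_1A_2² = 41, A_1A_3² = 36, A_2A_3² = 29.
Since A_1A_2² = 41 < 36 + 29 = 65, the triangle is acute, so the smallest enclosing circle is the circumcircle.
Circumcentre = (1, 2.3), r² = 11.89.
Diameter = 2r = 2√(11.89) ≈ 6.90.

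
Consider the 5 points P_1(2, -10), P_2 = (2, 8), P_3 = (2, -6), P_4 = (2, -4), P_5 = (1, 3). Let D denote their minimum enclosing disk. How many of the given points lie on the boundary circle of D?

2

By Welzl's lemma the MEC is supported by two points (diametrically opposite) or three points (on a circumcircle).
The farthest pair is P_1–P_2 with squared distance 324. The circle on this segment as diameter has centre (2, -1) and r² = 324/4 = 81.
Check P_3: distance² to centre = 25 ≤ 81, so it lies inside.
All remaining points lie in this disk, and no smaller disk contains both endpoints, so this is the minimum enclosing circle.
The points at distance exactly r from the centre are P_1, P_2 — 2 points.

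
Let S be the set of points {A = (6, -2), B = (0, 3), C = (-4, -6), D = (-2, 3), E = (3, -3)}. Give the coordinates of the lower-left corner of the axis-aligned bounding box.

(-4, -6)

x-range [-4, 6], y-range [-6, 3].
The lower-left corner is (-4, -6).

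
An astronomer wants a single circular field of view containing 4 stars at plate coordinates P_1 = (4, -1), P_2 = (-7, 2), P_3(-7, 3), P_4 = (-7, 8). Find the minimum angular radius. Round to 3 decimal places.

The minimum enclosing circle of a finite set is fixed by two of the points (as a diameter) or three (as a circumcircle).
The farthest pair is P_1–P_4 with squared distance 202. The circle on this segment as diameter has centre (-1.5, 3.5) and r² = 202/4 = 50.5.
Check P_2: distance² to centre = 32.5 ≤ 50.5, so it lies inside.
All remaining points lie in this disk, and no smaller disk contains both endpoints, so this is the minimum enclosing circle.
r = √(50.5) ≈ 7.106.

7.106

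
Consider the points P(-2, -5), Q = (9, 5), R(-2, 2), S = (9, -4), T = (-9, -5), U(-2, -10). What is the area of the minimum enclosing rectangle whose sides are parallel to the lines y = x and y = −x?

In coordinates u = x + y, v = x − y the rectangle is axis-aligned; the map (x,y)→(u,v) scales areas by 2.
u-values: -7, 14, 0, 5, -14, -12; range = 14 − (-14) = 28.
v-values: 3, 4, -4, 13, -4, 8; range = 13 − (-4) = 17.
Area = (28 × 17) / 2 = 238.

238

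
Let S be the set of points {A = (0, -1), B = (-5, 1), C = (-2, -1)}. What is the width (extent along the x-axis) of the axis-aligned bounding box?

max x = 0, min x = -5, so width = 5.

5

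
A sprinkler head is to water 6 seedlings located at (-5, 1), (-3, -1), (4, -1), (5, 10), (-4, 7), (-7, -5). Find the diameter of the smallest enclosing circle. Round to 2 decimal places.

19.21

The minimum enclosing circle of a finite set is fixed by two of the points (as a diameter) or three (as a circumcircle).
The farthest pair is (5, 10)–(-7, -5) with squared distance 369. The circle on this segment as diameter has centre (-1, 2.5) and r² = 369/4 = 92.25.
Check (-5, 1): distance² to centre = 18.25 ≤ 92.25, so it lies inside.
All remaining points lie in this disk, and no smaller disk contains both endpoints, so this is the minimum enclosing circle.
Diameter = 2r = 2√(92.25) ≈ 19.21.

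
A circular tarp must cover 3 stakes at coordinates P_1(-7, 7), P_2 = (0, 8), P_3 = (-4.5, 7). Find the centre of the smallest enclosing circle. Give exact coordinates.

(-3.5, 7.5)

Side lengths²: P_1P_2² = 50, P_1P_3² = 6.25, P_2P_3² = 21.25.
Since P_1P_2² = 50 ≥ 21.25 + 6.25 = 27.5, the angle opposite P_1P_2 is not acute, so the smallest enclosing circle has P_1P_2 as diameter.
Centre = midpoint of P_1P_2 = (-3.5, 7.5), r² = 50/4 = 12.5.
Centre = (-3.5, 7.5).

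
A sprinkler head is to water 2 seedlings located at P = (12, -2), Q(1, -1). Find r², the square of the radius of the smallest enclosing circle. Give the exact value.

30.5

The smallest circle enclosing two points has them as diameter endpoints.
Centre = midpoint = (6.5, -1.5); r² = |PQ|²/4 = 122/4 = 30.5.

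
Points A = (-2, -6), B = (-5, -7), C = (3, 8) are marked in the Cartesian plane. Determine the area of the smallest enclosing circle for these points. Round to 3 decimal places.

226.980

Side lengths²: AB² = 10, AC² = 221, BC² = 289.
Since BC² = 289 ≥ 221 + 10 = 231, the angle opposite BC is not acute, so the smallest enclosing circle has BC as diameter.
Centre = midpoint of BC = (-1, 0.5), r² = 289/4 = 72.25.
Area = π·r² = π·72.25 ≈ 226.980.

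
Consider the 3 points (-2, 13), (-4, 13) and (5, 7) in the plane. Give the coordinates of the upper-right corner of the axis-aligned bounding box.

(5, 13)

x-range [-4, 5], y-range [7, 13].
The upper-right corner is (5, 13).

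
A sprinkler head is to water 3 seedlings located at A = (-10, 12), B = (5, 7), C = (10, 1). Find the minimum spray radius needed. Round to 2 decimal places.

Side lengths²: AB² = 250, AC² = 521, BC² = 61.
Since AC² = 521 ≥ 250 + 61 = 311, the angle opposite AC is not acute, so the smallest enclosing circle has AC as diameter.
Centre = midpoint of AC = (0, 6.5), r² = 521/4 = 130.25.
r = √(130.25) ≈ 11.41.

11.41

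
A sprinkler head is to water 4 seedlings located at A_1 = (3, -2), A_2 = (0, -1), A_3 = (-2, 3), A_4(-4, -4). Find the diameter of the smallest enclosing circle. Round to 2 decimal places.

8.33

The minimum enclosing circle is determined by three boundary points: A_1, A_3, A_4.
Their circumcentre is (-19/18, -19/18) with r² = 2809/162.
The farthest remaining point A_2 is at distance² 181/162 ≤ 2809/162.
Diameter = 2r = 2√(2809/162) ≈ 8.33.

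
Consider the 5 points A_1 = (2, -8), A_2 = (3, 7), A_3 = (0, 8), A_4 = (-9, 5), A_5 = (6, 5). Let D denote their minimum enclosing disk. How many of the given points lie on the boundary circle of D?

3

By Welzl's lemma the MEC is supported by two points (diametrically opposite) or three points (on a circumcircle).
The minimum enclosing circle is determined by three boundary points: A_1, A_4, A_5.
Their circumcentre is (-1.5, 5/26) with r² = 26825/338.
The farthest remaining point A_2 is at distance² 22509/338 ≤ 26825/338.
The points at distance exactly r from the centre are A_1, A_4, A_5 — 3 points.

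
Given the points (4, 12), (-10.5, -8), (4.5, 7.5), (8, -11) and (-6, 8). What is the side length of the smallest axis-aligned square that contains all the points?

The bounding box has width 18.5 and height 23.
An axis-aligned square enclosing the set must have side ≥ max(width, height).
So the minimum side is max(18.5, 23) = 23.

23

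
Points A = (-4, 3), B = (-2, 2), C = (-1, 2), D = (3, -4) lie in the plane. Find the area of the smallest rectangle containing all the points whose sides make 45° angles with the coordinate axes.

In coordinates u = x + y, v = x − y the rectangle is axis-aligned; the map (x,y)→(u,v) scales areas by 2.
u-values: -1, 0, 1, -1; range = 1 − (-1) = 2.
v-values: -7, -4, -3, 7; range = 7 − (-7) = 14.
Area = (2 × 14) / 2 = 14.

14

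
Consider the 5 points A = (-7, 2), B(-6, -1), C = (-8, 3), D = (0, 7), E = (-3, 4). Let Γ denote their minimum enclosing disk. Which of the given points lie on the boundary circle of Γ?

B, C, D

The farthest pair is B–D with squared distance 100. The circle on this segment as diameter has centre (-3, 3) and r² = 100/4 = 25.
Check A: distance² to centre = 17 ≤ 25, so it lies inside.
All remaining points lie in this disk, and no smaller disk contains both endpoints, so this is the minimum enclosing circle.
The points at distance exactly r from the centre are B, C, D — 3 points.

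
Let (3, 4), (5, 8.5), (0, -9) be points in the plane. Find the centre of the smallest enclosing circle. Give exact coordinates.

Call the three points A, B, C in the order given.
Side lengths²: AB² = 24.25, AC² = 178, BC² = 331.25.
Since BC² = 331.25 ≥ 178 + 24.25 = 202.25, the angle opposite BC is not acute, so the smallest enclosing circle has BC as diameter.
Centre = midpoint of BC = (2.5, -0.25), r² = 331.25/4 = 82.8125.
Centre = (2.5, -0.25).

(2.5, -0.25)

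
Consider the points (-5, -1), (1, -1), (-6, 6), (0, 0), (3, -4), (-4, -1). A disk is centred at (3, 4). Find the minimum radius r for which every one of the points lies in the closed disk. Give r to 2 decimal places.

9.43

The required radius is the distance from (3, 4) to the farthest point.
Squared distances: 89, 29, 85, 25, 64, 74.
Maximum is 89, attained at (-5, -1).
r = √89 ≈ 9.43.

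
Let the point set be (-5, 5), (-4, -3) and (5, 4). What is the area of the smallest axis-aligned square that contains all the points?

100

The bounding box has width 10 and height 8.
An axis-aligned square enclosing the set must have side ≥ max(width, height).
So the minimum side is max(10, 8) = 10.
Area = 10² = 100.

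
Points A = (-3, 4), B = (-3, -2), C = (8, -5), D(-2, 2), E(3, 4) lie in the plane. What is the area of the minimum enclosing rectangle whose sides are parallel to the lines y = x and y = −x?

120

In coordinates u = x + y, v = x − y the rectangle is axis-aligned; the map (x,y)→(u,v) scales areas by 2.
u-values: 1, -5, 3, 0, 7; range = 7 − (-5) = 12.
v-values: -7, -1, 13, -4, -1; range = 13 − (-7) = 20.
Area = (12 × 20) / 2 = 120.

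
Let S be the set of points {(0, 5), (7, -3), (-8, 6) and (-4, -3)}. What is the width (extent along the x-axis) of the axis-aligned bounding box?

max x = 7, min x = -8, so width = 15.

15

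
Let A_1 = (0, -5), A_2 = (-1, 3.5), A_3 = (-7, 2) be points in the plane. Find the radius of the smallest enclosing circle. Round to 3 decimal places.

Side lengths²: A_1A_2² = 73.25, A_1A_3² = 98, A_2A_3² = 38.25.
Since A_1A_3² = 98 < 73.25 + 38.25 = 111.5, the triangle is acute, so the smallest enclosing circle is the circumcircle.
Circumcentre = (-3.05, -1.05), r² = 24.905.
r = √(24.905) ≈ 4.990.

4.990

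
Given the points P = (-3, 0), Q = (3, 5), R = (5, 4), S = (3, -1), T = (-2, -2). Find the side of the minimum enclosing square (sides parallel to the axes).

8

The bounding box has width 8 and height 7.
An axis-aligned square enclosing the set must have side ≥ max(width, height).
So the minimum side is max(8, 7) = 8.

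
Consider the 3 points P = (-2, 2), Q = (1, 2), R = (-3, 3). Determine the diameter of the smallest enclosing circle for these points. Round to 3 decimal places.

4.123

Side lengths²: PQ² = 9, PR² = 2, QR² = 17.
Since QR² = 17 ≥ 9 + 2 = 11, the angle opposite QR is not acute, so the smallest enclosing circle has QR as diameter.
Centre = midpoint of QR = (-1, 2.5), r² = 17/4 = 4.25.
Diameter = 2r = 2√(4.25) ≈ 4.123.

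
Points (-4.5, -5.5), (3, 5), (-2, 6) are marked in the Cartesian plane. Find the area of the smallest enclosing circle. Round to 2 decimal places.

130.77

Call the three points A, B, C in the order given.
Side lengths²: AB² = 166.5, AC² = 138.5, BC² = 26.
Since AB² = 166.5 ≥ 138.5 + 26 = 164.5, the angle opposite AB is not acute, so the smallest enclosing circle has AB as diameter.
Centre = midpoint of AB = (-0.75, -0.25), r² = 166.5/4 = 41.625.
Area = π·r² = π·41.625 ≈ 130.77.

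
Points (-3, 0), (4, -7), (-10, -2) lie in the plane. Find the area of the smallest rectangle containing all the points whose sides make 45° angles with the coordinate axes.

85.5

In coordinates u = x + y, v = x − y the rectangle is axis-aligned; the map (x,y)→(u,v) scales areas by 2.
u-values: -3, -3, -12; range = -3 − (-12) = 9.
v-values: -3, 11, -8; range = 11 − (-8) = 19.
Area = (9 × 19) / 2 = 85.5.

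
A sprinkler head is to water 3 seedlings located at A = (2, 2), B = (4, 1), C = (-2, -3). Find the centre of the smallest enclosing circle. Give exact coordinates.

Side lengths²: AB² = 5, AC² = 41, BC² = 52.
Since BC² = 52 ≥ 41 + 5 = 46, the angle opposite BC is not acute, so the smallest enclosing circle has BC as diameter.
Centre = midpoint of BC = (1, -1), r² = 52/4 = 13.
Centre = (1, -1).

(1, -1)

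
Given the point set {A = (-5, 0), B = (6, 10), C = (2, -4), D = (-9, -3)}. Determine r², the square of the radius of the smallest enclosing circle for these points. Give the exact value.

98.5

The minimum enclosing circle of a finite set is fixed by two of the points (as a diameter) or three (as a circumcircle).
The farthest pair is B–D with squared distance 394. The circle on this segment as diameter has centre (-1.5, 3.5) and r² = 394/4 = 98.5.
Check A: distance² to centre = 24.5 ≤ 98.5, so it lies inside.
All remaining points lie in this disk, and no smaller disk contains both endpoints, so this is the minimum enclosing circle.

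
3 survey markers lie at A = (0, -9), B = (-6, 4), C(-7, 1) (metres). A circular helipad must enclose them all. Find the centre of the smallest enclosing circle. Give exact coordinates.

Side lengths²: AB² = 205, AC² = 149, BC² = 10.
Since AB² = 205 ≥ 149 + 10 = 159, the angle opposite AB is not acute, so the smallest enclosing circle has AB as diameter.
Centre = midpoint of AB = (-3, -2.5), r² = 205/4 = 51.25.
Centre = (-3, -2.5).

(-3, -2.5)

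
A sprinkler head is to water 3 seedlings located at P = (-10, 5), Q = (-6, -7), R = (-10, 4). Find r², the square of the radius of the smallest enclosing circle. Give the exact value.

Side lengths²: PQ² = 160, PR² = 1, QR² = 137.
Since PQ² = 160 ≥ 137 + 1 = 138, the angle opposite PQ is not acute, so the smallest enclosing circle has PQ as diameter.
Centre = midpoint of PQ = (-8, -1), r² = 160/4 = 40.

40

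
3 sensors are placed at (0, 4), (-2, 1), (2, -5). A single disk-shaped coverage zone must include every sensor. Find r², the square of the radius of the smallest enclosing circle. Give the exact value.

Call the three points A, B, C in the order given.
Side lengths²: AB² = 13, AC² = 85, BC² = 52.
Since AC² = 85 ≥ 52 + 13 = 65, the angle opposite AC is not acute, so the smallest enclosing circle has AC as diameter.
Centre = midpoint of AC = (1, -0.5), r² = 85/4 = 21.25.

21.25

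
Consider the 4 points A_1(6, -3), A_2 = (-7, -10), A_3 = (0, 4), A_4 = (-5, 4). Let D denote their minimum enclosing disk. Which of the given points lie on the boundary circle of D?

A smallest enclosing disk is always determined by at most three of the input points on its boundary.
The minimum enclosing circle is determined by three boundary points: A_1, A_2, A_4.
Their circumcentre is (-25/12, -299/84) with r² = 231625/3528.
The farthest remaining point A_3 is at distance² 216925/3528 ≤ 231625/3528.
The points at distance exactly r from the centre are A_1, A_2, A_4 — 3 points.

A_1, A_2, A_4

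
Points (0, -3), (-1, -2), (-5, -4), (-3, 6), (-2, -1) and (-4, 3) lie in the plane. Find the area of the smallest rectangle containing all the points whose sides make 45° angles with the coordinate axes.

72

In coordinates u = x + y, v = x − y the rectangle is axis-aligned; the map (x,y)→(u,v) scales areas by 2.
u-values: -3, -3, -9, 3, -3, -1; range = 3 − (-9) = 12.
v-values: 3, 1, -1, -9, -1, -7; range = 3 − (-9) = 12.
Area = (12 × 12) / 2 = 72.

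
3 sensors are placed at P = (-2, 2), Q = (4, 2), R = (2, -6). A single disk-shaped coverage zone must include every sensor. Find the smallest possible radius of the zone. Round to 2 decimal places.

Side lengths²: PQ² = 36, PR² = 80, QR² = 68.
Since PR² = 80 < 68 + 36 = 104, the triangle is acute, so the smallest enclosing circle is the circumcircle.
Circumcentre = (1, -1.5), r² = 21.25.
r = √(21.25) ≈ 4.61.

4.61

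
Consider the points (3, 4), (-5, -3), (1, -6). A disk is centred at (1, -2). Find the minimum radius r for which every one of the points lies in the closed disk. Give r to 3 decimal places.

6.325

The required radius is the distance from (1, -2) to the farthest point.
Squared distances: 40, 37, 16.
Maximum is 40, attained at (3, 4).
r = √40 ≈ 6.325.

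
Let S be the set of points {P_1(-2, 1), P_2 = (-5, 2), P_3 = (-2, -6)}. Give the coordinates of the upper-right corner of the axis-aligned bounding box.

x-range [-5, -2], y-range [-6, 2].
The upper-right corner is (-2, 2).

(-2, 2)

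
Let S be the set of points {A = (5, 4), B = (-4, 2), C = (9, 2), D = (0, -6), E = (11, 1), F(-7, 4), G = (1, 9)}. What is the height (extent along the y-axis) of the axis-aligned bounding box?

15

max y = 9, min y = -6, so height = 15.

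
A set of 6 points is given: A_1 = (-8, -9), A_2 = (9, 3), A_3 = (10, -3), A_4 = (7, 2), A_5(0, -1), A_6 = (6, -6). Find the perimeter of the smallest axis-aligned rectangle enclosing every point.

Width = max x − min x = 10 − (-8) = 18.
Height = max y − min y = 3 − (-9) = 12.
Perimeter = 2(18 + 12) = 60.

60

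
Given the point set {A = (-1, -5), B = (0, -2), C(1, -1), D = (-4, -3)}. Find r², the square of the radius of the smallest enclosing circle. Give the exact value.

7.36328125

The minimum enclosing circle is determined by three boundary points: A, C, D.
Their circumcentre is (-1.375, -2.3125) with r² = 7.36328125.
The farthest remaining point B is at distance² 1.98828125 ≤ 7.36328125.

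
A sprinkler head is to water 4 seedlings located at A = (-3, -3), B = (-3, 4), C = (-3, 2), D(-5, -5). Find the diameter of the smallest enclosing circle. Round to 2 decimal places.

The minimum enclosing circle of a finite set is fixed by two of the points (as a diameter) or three (as a circumcircle).
The farthest pair is B–D with squared distance 85. The circle on this segment as diameter has centre (-4, -0.5) and r² = 85/4 = 21.25.
Check A: distance² to centre = 7.25 ≤ 21.25, so it lies inside.
All remaining points lie in this disk, and no smaller disk contains both endpoints, so this is the minimum enclosing circle.
Diameter = 2r = 2√(21.25) ≈ 9.22.

9.22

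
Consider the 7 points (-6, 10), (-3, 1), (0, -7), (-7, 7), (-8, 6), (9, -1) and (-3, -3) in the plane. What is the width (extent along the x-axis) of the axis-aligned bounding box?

max x = 9, min x = -8, so width = 17.

17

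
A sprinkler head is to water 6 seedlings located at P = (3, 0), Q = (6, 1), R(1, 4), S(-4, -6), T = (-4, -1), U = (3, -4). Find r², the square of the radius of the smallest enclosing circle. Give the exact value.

The minimum enclosing circle is determined by three boundary points: Q, R, S.
Their circumcentre is (19/26, -55/26) with r² = 12665/338.
The farthest remaining point T is at distance² 7985/338 ≤ 12665/338.

12665/338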